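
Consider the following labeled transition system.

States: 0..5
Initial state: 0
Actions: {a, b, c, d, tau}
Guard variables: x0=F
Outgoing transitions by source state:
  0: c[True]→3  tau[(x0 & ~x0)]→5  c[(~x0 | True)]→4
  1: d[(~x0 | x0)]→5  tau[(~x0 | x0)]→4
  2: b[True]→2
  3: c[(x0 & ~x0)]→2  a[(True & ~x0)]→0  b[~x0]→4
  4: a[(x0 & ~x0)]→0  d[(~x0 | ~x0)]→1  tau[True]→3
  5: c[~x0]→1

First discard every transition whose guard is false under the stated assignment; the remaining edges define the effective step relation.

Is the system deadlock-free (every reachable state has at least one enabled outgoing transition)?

Answer: DEADLOCK-FREE

Analysis:
Reachable = {0,1,3,4,5}
  0: c→3  c→4  [2 exit(s)]
  1: d→5  tau→4  [2 exit(s)]
  3: a→0  b→4  [2 exit(s)]
  4: d→1  tau→3  [2 exit(s)]
  5: c→1  [1 exit(s)]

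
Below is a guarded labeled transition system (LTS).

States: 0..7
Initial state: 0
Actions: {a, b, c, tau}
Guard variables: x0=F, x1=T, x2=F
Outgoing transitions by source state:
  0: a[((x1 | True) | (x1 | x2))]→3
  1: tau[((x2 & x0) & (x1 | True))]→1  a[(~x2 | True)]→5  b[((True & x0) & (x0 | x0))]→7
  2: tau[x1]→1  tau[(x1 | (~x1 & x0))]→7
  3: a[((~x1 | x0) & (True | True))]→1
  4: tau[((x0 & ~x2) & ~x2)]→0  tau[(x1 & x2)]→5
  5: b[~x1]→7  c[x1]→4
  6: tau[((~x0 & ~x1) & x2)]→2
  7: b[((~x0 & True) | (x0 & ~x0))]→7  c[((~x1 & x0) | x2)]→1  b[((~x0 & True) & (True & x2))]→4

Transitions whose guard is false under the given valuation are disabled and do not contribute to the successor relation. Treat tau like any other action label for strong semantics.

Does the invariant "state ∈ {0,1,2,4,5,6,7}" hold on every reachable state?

Answer: INVARIANT VIOLATED at state 3

Analysis:
Inv-set: {0,1,2,4,5,6,7}
Reachable = {0,3}
  0: safe
  3: ✗ unsafe
counterexample path to 3: a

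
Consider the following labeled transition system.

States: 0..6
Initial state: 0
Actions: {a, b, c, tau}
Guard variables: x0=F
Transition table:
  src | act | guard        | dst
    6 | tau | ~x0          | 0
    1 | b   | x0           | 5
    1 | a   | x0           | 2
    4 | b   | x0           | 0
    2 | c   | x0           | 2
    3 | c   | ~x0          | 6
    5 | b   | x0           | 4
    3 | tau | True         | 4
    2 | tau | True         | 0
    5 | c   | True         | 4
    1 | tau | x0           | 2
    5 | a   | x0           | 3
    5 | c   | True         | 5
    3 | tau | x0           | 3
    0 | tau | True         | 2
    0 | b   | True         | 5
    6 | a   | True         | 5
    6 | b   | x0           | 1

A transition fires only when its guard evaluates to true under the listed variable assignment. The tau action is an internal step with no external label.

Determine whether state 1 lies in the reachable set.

9 transition(s) survive guard evaluation.
Layer 0: {0}
Layer 1: {2,5}  total {0,2,5}
Layer 2: {4}  total {0,2,4,5}
R = {0,2,4,5}

Answer: UNREACHABLE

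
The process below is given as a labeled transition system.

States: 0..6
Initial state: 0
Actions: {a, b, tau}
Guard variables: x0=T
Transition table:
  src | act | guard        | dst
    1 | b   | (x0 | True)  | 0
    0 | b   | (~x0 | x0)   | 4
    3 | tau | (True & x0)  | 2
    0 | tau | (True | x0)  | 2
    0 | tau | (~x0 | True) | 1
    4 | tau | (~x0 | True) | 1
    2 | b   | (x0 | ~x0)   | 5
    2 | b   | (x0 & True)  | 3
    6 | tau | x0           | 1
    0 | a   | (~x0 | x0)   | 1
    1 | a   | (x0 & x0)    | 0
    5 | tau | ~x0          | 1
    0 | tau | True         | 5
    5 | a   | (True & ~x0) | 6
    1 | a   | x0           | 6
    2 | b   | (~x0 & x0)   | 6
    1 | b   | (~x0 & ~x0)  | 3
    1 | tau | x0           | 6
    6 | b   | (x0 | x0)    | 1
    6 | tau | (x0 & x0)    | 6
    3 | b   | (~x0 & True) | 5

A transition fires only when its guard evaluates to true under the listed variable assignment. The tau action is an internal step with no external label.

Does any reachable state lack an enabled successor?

Answer: DEADLOCK at state 5

Trace:
Reach set: {0,1,2,3,4,5,6}
  0: a→1  b→4  tau→1  tau→2  tau→5  [deg 5]
  1: a→0  a→6  b→0  tau→6  [deg 4]
  2: b→3  b→5  [deg 2]
  3: tau→2  [deg 1]
  4: tau→1  [deg 1]
  5: ∅  [deadlock]
  6: b→1  tau→1  tau→6  [deg 3]
Path to 5: tau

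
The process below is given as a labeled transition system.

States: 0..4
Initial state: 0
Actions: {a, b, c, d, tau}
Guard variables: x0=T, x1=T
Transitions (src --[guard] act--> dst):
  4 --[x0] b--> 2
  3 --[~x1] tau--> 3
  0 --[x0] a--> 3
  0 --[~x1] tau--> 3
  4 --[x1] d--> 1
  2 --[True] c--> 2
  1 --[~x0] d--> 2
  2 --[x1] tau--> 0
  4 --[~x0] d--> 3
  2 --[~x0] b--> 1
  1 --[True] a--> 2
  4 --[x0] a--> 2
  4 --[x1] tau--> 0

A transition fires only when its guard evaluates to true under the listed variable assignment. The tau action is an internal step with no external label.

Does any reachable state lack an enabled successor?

Reach set: {0,3}
  0: a→3  [1 out]
  3: ∅  [STUCK]
Path to 3: a

Answer: DEADLOCK at state 3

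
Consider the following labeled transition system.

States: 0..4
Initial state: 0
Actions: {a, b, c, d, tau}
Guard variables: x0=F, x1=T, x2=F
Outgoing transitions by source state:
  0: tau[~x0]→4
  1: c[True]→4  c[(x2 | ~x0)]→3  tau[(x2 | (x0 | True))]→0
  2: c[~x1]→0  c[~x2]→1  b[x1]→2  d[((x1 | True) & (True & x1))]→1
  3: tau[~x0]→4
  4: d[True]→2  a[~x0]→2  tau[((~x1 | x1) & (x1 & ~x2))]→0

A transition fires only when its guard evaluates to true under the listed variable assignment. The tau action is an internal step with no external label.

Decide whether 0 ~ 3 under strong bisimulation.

Answer: BISIMILAR

Analysis:
Bisimulation quotient by refinement:
  π0 = {{0,1,2,3,4}}
  π1 = {{0,3},{1},{2},{4}}
stable after 2 split(s): 4 block(s)
class of 0: {0,3}; class of 3: {0,3}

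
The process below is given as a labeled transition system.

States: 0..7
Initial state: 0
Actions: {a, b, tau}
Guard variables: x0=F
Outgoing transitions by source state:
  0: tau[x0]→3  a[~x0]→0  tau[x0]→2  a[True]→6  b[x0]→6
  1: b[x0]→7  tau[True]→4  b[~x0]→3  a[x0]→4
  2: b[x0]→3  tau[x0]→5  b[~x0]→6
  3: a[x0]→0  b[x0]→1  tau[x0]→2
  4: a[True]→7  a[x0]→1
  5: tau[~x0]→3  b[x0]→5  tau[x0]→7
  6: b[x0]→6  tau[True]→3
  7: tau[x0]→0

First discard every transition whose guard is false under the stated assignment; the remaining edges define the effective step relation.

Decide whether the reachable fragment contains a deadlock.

Reachable = {0,3,6}
  0: a→0  a→6  [2 out]
  3: ∅  [deadlock]
  6: tau→3  [1 out]
Path to 3: a·tau

Answer: DEADLOCK at state 3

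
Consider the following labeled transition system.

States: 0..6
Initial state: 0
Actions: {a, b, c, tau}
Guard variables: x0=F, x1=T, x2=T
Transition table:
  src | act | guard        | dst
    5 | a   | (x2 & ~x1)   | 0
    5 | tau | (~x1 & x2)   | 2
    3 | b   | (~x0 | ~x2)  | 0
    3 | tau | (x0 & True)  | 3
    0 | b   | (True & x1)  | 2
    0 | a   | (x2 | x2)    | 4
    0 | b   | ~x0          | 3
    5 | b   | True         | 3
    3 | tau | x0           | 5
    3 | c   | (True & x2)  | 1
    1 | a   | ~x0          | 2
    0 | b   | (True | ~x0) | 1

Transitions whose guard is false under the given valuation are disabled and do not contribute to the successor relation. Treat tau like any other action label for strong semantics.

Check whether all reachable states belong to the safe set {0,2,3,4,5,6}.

Allowed set {0,2,3,4,5,6}
Reachable = {0,1,2,3,4}
  0: ✓
  1: ✗ unsafe
  2: ✓
  3: ✓
  4: ✓
counterexample path to 1: b

Answer: INVARIANT VIOLATED at state 1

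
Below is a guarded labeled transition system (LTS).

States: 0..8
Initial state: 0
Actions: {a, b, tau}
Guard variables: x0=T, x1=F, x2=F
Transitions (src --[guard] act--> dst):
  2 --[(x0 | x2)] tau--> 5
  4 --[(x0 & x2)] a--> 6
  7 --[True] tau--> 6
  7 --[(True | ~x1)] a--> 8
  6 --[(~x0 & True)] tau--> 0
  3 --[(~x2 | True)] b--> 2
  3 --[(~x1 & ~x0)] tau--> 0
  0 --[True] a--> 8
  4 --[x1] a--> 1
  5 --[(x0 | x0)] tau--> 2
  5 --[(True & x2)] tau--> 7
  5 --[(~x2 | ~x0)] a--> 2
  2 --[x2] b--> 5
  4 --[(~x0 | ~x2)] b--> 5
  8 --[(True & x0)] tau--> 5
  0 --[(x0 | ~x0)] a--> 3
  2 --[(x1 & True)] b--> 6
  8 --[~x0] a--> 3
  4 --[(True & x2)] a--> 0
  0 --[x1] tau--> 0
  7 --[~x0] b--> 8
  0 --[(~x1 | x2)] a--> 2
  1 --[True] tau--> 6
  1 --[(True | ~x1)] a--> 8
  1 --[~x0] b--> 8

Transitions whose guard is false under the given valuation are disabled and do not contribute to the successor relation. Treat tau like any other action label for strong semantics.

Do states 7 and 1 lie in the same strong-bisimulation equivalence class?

Answer: BISIMILAR

Working:
Refine partition for ~:
  π0 = {{0,1,2,3,4,5,6,7,8}}
  π1 = {{0},{1,5,7},{2,8},{3,4},{6}}
  π2 = {{0},{1,7},{2,8},{3},{4},{5},{6}}
7 equivalence class(es) (converged in 3)
[7]={1,7}  [1]={1,7}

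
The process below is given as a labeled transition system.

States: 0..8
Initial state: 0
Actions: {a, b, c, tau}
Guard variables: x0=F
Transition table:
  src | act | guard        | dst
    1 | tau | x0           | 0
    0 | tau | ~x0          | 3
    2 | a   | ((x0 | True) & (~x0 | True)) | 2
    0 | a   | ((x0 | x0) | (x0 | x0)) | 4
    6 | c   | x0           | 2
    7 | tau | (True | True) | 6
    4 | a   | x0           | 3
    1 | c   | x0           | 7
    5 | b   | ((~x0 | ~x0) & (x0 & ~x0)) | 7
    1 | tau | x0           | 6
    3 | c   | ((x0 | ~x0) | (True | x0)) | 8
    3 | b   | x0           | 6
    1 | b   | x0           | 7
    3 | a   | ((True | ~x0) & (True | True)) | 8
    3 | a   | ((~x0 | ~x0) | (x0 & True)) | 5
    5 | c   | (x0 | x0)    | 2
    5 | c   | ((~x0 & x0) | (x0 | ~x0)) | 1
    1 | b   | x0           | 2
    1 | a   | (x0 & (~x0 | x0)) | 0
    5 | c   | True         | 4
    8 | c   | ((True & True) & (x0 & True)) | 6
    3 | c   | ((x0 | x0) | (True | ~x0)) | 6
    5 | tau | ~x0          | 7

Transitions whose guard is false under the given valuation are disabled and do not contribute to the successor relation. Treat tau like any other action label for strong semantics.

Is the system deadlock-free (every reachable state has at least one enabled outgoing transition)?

Reachable = {0,1,3,4,5,6,7,8}
  0: tau→3  [1 out]
  1: ∅  [STUCK]
  3: a→5  a→8  c→6  c→8  [4 out]
  4: ∅  [STUCK]
  5: c→1  c→4  tau→7  [3 out]
  6: ∅  [STUCK]
  7: tau→6  [1 out]
  8: ∅  [STUCK]
Path to 1: tau·a·c

Answer: DEADLOCK at state 1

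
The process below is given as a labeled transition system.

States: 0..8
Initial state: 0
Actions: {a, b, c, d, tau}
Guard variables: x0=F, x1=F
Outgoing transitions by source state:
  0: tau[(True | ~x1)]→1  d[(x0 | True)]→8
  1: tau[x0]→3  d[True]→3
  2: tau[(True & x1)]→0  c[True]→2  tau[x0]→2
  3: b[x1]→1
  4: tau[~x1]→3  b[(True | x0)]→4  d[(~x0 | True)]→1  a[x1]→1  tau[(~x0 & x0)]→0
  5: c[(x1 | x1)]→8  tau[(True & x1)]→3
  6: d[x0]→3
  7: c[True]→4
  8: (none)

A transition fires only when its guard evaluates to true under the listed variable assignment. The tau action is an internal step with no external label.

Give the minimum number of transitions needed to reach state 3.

Answer: 2

Working:
Breadth-first toward 3:
  depth 0: {0}
  depth 1: {1,8}
  depth 2: {3}
first hit 3 at d=2 via tau·d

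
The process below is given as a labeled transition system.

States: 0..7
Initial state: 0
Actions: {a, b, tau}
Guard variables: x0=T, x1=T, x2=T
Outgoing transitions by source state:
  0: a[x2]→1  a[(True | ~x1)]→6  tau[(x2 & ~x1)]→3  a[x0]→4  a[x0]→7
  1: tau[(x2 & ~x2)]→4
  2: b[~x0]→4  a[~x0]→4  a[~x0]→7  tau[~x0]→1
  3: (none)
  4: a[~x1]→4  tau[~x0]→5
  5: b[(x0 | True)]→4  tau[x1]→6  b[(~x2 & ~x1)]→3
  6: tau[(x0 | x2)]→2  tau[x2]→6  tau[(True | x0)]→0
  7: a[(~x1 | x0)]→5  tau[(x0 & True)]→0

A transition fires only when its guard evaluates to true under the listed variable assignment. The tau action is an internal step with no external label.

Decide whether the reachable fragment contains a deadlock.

Answer: DEADLOCK at state 1

Working:
R = {0,1,2,4,5,6,7}
  0: a→1  a→4  a→6  a→7  [4 exit(s)]
  1: ∅  [no exit]
  2: ∅  [no exit]
  4: ∅  [no exit]
  5: b→4  tau→6  [2 exit(s)]
  6: tau→0  tau→2  tau→6  [3 exit(s)]
  7: a→5  tau→0  [2 exit(s)]
trace reaching 1: a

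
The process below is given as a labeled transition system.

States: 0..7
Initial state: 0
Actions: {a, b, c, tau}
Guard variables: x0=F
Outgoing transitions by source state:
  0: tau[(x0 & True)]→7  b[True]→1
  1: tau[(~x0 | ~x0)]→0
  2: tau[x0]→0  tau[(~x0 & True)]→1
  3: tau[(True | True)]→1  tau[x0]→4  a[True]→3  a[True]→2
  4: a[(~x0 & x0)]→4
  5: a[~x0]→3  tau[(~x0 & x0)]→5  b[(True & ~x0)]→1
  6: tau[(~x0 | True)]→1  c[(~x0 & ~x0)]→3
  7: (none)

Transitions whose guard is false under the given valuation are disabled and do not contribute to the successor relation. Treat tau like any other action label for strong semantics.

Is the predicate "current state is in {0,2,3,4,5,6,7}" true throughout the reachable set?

Allowed set {0,2,3,4,5,6,7}
R = {0,1}
  0: safe
  1: ✗ unsafe
reach 1 via b — violates

Answer: INVARIANT VIOLATED at state 1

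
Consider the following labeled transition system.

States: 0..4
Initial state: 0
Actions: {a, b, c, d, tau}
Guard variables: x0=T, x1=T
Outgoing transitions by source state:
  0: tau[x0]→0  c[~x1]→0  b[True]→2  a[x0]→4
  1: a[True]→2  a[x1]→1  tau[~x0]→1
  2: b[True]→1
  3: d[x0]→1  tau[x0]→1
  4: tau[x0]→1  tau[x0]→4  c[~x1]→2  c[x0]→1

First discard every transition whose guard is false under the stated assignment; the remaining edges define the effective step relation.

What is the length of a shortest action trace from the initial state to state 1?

Layered search for 1:
  Layer 0: {0}
  Layer 1: {2,4}
  Layer 2: {1}
depth(1)=2, e.g. a·c

Answer: 2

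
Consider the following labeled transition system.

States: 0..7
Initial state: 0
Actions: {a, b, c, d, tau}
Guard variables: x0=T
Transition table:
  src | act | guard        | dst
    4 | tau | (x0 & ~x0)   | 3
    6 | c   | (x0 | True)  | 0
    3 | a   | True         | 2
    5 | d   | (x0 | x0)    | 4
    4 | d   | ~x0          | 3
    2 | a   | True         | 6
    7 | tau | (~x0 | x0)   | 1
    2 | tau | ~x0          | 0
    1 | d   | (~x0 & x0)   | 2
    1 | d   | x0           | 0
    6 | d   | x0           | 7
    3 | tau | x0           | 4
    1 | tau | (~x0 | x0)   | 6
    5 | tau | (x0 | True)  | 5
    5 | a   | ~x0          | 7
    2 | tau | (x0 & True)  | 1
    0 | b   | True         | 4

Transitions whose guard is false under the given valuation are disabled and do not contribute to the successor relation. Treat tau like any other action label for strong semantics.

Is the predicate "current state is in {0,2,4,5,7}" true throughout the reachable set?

Safe = {0,2,4,5,7}
Reachable = {0,4}
  0: ✓
  4: ✓

Answer: INVARIANT HOLDS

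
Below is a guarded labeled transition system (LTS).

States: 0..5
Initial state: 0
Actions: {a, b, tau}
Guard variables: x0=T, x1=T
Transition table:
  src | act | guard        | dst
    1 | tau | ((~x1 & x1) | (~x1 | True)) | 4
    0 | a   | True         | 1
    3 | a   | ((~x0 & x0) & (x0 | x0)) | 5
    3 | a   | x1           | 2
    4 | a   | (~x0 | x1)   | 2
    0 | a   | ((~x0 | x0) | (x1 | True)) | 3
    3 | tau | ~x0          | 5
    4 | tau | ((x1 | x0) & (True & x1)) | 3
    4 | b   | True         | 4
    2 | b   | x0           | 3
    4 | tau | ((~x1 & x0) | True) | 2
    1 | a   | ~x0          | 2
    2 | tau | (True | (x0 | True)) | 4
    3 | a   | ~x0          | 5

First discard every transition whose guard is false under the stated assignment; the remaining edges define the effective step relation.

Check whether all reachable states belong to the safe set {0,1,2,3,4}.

Answer: INVARIANT HOLDS

Trace:
Safe = {0,1,2,3,4}
Reach set: {0,1,2,3,4}
  0: ✓
  1: ✓
  2: ✓
  3: ✓
  4: ✓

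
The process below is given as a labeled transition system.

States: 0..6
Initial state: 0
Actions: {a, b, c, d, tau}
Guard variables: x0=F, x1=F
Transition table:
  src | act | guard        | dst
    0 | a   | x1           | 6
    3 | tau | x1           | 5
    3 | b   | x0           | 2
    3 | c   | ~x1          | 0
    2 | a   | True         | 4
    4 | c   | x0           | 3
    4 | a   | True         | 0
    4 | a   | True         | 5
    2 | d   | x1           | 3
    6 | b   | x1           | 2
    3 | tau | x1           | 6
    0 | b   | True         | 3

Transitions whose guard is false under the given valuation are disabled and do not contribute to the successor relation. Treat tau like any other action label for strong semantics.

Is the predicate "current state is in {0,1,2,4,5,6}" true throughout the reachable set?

Answer: INVARIANT VIOLATED at state 3

Analysis:
Allowed set {0,1,2,4,5,6}
R = {0,3}
  0: ✓
  3: ✗ unsafe
witness against invariant: b → 3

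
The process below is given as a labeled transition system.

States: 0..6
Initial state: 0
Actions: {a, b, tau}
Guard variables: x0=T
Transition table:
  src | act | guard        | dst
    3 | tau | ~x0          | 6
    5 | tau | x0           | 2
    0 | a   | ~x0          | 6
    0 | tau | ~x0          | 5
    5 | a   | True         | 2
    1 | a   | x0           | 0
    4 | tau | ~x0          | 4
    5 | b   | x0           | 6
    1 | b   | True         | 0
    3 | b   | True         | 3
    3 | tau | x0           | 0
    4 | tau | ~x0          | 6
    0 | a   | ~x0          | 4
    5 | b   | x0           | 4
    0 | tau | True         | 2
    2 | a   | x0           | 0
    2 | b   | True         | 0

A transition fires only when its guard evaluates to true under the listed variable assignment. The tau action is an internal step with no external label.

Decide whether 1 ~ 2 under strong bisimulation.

Answer: BISIMILAR

Analysis:
Compute ~ classes (split until stable):
  π0 = {{0,1,2,3,4,5,6}}
  π1 = {{0},{1,2},{3},{4,6},{5}}
stable after 2 split(s): 5 block(s)
1∈{1,2}, 2∈{1,2}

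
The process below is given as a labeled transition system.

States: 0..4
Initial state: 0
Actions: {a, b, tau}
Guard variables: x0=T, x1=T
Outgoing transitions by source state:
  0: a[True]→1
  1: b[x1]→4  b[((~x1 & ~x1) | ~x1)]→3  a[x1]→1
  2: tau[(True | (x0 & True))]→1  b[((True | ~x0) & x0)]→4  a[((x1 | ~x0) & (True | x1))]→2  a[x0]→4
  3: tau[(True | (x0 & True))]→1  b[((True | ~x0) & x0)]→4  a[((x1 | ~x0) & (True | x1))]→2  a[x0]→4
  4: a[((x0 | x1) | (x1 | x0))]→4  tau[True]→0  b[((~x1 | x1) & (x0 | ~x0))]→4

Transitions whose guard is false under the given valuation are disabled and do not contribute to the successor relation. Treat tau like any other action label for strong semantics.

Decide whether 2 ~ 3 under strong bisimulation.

Compute ~ classes (split until stable):
  P[0] = {{0,1,2,3,4}}
  P[1] = {{0},{1},{2,3,4}}
  P[2] = {{0},{1},{2,3},{4}}
stable after 3 split(s): 4 block(s)
2∈{2,3}, 3∈{2,3}

Answer: BISIMILAR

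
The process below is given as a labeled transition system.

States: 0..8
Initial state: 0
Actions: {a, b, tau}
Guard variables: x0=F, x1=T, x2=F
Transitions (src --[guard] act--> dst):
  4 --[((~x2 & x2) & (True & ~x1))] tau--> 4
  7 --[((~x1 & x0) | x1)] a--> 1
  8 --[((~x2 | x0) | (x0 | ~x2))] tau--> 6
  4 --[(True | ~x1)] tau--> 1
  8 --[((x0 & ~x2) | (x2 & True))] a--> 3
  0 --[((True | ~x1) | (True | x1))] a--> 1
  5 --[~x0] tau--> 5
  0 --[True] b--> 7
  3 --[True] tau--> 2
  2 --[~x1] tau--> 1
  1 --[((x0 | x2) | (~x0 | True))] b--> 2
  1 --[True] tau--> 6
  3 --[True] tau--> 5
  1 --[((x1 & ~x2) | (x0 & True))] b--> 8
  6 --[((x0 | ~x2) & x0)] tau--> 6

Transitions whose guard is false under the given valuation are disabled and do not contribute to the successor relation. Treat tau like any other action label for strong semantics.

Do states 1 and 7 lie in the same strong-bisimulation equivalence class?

Refine partition for ~:
  round 0: {{0,1,2,3,4,5,6,7,8}}
  round 1: {{0},{1},{2,6},{3,4,5,8},{7}}
  round 2: {{0},{1},{2,6},{3},{4},{5},{7},{8}}
stable after 3 split(s): 8 block(s)
[1]={1}  [7]={7}

Answer: NOT BISIMILAR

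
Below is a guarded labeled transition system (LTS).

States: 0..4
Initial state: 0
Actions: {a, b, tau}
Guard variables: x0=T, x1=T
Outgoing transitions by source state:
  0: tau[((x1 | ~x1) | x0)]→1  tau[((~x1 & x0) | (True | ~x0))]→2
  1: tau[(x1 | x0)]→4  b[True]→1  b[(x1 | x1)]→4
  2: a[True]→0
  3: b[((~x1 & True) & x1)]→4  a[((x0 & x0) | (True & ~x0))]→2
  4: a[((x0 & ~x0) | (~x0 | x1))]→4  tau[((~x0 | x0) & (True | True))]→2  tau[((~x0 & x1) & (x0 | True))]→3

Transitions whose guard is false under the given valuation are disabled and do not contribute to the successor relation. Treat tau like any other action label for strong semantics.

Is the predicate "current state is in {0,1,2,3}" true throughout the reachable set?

Answer: INVARIANT VIOLATED at state 4

Working:
Allowed set {0,1,2,3}
Reach set: {0,1,2,4}
  0: ✓
  1: ✓
  2: ✓
  4: ✗ unsafe
counterexample path to 4: tau·tau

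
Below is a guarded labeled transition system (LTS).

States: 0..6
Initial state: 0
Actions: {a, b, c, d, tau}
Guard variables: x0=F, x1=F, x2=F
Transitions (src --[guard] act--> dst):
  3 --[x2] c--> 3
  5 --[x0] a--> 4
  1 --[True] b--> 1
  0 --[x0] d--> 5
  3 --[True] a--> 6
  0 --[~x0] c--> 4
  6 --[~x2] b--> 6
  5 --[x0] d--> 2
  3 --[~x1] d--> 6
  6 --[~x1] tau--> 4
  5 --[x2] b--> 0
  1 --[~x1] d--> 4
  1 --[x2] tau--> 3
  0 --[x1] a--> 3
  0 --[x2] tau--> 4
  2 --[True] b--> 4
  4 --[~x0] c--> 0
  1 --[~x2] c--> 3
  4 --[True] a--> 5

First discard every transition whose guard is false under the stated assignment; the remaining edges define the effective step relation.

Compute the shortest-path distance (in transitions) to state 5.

Breadth-first toward 5:
  L0 = {0}
  L1 = {4}
  L2 = {5}
first hit 5 at d=2 via c·a

Answer: 2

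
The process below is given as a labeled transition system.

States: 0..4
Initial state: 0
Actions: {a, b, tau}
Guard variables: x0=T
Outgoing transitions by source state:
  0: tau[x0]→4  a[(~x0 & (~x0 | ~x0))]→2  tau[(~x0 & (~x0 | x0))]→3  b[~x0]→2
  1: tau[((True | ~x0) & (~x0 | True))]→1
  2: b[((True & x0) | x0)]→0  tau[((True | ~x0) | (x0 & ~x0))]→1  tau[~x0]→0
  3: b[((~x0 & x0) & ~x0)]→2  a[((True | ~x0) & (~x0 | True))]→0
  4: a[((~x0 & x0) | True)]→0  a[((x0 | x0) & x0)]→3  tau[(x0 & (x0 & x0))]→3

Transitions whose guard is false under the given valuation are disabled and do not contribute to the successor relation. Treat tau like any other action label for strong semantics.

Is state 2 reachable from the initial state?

Answer: UNREACHABLE

Working:
After dropping false guards: 8 live edges.
L0 = {0}
L1 = {4}  now seen {0,4}
L2 = {3}  now seen {0,3,4}
R = {0,3,4}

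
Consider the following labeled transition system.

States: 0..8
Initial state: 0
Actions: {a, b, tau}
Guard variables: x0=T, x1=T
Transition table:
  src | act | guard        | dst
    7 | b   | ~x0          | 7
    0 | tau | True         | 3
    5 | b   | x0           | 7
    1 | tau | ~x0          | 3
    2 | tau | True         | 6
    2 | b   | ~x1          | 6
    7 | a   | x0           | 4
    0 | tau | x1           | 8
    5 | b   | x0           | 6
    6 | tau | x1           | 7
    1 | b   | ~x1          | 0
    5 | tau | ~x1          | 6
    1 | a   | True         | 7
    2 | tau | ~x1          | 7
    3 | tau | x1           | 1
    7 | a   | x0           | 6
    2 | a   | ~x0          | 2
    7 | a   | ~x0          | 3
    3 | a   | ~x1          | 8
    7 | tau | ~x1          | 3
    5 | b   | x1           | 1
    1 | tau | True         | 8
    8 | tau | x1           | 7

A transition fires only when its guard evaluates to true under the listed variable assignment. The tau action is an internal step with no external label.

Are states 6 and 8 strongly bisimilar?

Bisimulation quotient by refinement:
  π0 = {{0,1,2,3,4,5,6,7,8}}
  π1 = {{0,2,3,6,8},{1},{4},{5},{7}}
  π2 = {{0,2},{1},{3},{4},{5},{6,8},{7}}
  π3 = {{0},{1},{2},{3},{4},{5},{6,8},{7}}
8 equivalence class(es) (converged in 4)
class of 6: {6,8}; class of 8: {6,8}

Answer: BISIMILAR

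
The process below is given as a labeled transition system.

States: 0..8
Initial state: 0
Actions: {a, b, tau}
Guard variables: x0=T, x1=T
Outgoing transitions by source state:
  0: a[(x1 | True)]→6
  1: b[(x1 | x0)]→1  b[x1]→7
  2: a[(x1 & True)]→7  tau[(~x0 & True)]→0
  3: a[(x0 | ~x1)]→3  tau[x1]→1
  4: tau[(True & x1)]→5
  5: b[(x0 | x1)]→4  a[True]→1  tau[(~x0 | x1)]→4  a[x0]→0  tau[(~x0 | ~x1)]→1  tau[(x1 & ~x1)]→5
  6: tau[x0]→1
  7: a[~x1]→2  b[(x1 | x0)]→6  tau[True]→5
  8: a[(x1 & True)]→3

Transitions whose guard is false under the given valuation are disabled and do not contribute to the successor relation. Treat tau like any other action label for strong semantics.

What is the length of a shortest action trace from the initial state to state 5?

Answer: 4

Analysis:
BFS to 5:
  Layer 0: {0}
  Layer 1: {6}
  Layer 2: {1}
  Layer 3: {7}
  Layer 4: {5}
first hit 5 at d=4 via a·tau·b·tau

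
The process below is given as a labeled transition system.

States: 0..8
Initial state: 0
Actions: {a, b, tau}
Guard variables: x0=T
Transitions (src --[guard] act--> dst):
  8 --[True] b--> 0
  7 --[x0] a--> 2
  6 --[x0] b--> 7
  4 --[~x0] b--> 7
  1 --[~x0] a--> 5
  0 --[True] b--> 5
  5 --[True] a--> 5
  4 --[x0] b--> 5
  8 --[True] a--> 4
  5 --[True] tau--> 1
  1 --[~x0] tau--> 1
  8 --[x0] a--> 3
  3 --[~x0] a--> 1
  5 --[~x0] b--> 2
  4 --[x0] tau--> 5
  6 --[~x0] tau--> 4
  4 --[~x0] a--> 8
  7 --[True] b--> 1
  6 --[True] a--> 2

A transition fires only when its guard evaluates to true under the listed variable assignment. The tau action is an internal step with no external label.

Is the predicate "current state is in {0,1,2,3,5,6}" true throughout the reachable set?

Answer: INVARIANT HOLDS

Working:
Safe = {0,1,2,3,5,6}
Reach set: {0,1,5}
  0: ok
  1: ok
  5: ok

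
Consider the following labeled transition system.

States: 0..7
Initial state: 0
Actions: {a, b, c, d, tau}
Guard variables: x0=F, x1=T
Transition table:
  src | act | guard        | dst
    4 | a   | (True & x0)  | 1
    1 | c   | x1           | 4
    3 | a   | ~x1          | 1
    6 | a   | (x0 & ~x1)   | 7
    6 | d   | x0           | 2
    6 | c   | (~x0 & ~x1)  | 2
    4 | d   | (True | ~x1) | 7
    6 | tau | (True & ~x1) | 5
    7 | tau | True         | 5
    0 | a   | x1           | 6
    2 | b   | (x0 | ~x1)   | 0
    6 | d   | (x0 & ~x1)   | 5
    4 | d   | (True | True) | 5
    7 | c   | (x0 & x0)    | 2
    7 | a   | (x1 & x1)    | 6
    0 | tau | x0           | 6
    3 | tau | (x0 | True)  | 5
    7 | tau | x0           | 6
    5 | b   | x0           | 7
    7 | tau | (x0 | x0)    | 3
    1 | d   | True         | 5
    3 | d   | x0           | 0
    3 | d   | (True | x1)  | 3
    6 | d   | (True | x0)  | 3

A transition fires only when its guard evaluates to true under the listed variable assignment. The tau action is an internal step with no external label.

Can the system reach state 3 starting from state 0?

Guard filter leaves 10 enabled edge(s).
Layer 0: {0}
Layer 1: {6}  now seen {0,6}
Layer 2: {3}  now seen {0,3,6}
Layer 3: {5}  now seen {0,3,5,6}
Reachable = {0,3,5,6}
witness 3: a·d

Answer: REACHABLE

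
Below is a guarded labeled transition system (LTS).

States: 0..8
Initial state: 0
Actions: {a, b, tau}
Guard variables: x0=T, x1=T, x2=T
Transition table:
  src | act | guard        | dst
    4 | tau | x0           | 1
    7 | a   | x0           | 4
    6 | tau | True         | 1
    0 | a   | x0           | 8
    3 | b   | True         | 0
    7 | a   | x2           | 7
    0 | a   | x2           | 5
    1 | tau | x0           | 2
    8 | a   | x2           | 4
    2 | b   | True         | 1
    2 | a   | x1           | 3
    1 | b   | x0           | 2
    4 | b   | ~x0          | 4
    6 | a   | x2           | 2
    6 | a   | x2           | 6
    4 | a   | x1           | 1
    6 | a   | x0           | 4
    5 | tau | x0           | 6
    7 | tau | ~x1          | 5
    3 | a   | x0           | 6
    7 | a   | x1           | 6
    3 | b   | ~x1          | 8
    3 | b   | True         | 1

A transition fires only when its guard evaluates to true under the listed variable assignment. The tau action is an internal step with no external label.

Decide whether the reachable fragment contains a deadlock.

Reachable = {0,1,2,3,4,5,6,8}
  0: a→5  a→8  [deg 2]
  1: b→2  tau→2  [deg 2]
  2: a→3  b→1  [deg 2]
  3: a→6  b→0  b→1  [deg 3]
  4: a→1  tau→1  [deg 2]
  5: tau→6  [deg 1]
  6: a→2  a→4  a→6  tau→1  [deg 4]
  8: a→4  [deg 1]

Answer: DEADLOCK-FREE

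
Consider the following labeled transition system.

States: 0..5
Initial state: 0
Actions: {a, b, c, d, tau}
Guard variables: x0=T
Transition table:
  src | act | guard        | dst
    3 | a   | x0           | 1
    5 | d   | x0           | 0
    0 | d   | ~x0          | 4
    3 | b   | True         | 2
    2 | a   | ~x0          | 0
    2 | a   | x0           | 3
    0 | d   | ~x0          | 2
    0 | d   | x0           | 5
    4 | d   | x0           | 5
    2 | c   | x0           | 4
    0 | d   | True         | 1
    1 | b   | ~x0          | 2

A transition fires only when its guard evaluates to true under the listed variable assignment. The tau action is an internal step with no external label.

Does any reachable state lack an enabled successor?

Answer: DEADLOCK at state 1

Analysis:
Reach set: {0,1,5}
  0: d→1  d→5  [deg 2]
  1: ∅  [deadlock]
  5: d→0  [deg 1]
witness 1: d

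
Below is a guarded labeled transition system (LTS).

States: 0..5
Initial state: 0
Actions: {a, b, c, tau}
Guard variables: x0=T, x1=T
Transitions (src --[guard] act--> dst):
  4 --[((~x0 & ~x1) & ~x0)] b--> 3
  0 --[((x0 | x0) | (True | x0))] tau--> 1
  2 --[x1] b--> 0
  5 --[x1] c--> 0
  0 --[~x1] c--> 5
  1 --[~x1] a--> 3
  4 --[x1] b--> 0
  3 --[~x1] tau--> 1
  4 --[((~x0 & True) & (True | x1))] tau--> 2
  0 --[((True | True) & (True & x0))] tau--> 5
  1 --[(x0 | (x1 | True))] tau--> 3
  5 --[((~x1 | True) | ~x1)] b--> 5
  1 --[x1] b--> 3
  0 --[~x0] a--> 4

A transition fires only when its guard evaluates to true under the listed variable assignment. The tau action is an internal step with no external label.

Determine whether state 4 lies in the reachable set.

Guard filter leaves 8 enabled edge(s).
depth 0: {0}
depth 1: {1,5}  cumulative {0,1,5}
depth 2: {3}  cumulative {0,1,3,5}
Reachable = {0,1,3,5}

Answer: UNREACHABLE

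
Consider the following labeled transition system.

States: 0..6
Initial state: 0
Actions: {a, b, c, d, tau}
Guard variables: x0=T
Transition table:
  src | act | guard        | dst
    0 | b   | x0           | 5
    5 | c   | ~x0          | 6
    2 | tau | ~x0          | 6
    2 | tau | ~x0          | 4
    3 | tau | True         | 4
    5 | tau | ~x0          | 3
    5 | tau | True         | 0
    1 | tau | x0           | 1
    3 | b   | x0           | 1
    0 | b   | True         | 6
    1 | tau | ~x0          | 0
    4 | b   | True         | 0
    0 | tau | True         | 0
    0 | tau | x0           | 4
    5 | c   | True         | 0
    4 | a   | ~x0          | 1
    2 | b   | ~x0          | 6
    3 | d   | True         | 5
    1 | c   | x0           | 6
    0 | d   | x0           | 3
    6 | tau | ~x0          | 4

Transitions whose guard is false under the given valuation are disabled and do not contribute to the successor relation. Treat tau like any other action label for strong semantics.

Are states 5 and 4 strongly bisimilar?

Bisimulation quotient by refinement:
  P[0] = {{0,1,2,3,4,5,6}}
  P[1] = {{0,3},{1,5},{2,6},{4}}
  P[2] = {{0},{1},{2,6},{3},{4},{5}}
6 equivalence class(es) (converged in 3)
class of 5: {5}; class of 4: {4}

Answer: NOT BISIMILAR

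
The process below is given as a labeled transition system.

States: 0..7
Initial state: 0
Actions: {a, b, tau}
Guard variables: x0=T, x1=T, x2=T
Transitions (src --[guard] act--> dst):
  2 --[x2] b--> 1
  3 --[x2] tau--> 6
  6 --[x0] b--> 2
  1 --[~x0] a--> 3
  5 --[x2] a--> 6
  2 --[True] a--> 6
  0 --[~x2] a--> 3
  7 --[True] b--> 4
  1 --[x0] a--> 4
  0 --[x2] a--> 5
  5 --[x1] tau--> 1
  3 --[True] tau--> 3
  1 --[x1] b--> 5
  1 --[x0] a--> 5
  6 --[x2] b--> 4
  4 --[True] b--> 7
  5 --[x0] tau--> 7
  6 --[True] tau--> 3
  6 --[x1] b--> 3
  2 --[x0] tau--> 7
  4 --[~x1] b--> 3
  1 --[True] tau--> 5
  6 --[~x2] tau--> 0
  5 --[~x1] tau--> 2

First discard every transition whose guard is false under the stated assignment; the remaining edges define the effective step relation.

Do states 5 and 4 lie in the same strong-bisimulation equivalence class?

Bisimulation quotient by refinement:
  π0 = {{0,1,2,3,4,5,6,7}}
  π1 = {{0},{1,2},{3},{4,7},{5},{6}}
  π2 = {{0},{1},{2},{3},{4,7},{5},{6}}
Fixed point at round 3; 7 class(es).
[5]={5}  [4]={4,7}

Answer: NOT BISIMILAR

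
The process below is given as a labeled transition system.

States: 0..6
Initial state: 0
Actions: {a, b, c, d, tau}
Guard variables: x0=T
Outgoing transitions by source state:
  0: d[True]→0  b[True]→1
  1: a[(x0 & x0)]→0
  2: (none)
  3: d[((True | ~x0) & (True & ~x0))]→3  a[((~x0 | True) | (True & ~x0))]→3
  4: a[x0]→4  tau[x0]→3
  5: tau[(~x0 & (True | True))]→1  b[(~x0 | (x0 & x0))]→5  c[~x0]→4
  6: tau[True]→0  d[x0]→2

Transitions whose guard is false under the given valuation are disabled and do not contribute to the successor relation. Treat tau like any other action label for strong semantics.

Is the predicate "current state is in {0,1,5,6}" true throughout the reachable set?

Inv-set: {0,1,5,6}
Reachable = {0,1}
  0: safe
  1: safe

Answer: INVARIANT HOLDS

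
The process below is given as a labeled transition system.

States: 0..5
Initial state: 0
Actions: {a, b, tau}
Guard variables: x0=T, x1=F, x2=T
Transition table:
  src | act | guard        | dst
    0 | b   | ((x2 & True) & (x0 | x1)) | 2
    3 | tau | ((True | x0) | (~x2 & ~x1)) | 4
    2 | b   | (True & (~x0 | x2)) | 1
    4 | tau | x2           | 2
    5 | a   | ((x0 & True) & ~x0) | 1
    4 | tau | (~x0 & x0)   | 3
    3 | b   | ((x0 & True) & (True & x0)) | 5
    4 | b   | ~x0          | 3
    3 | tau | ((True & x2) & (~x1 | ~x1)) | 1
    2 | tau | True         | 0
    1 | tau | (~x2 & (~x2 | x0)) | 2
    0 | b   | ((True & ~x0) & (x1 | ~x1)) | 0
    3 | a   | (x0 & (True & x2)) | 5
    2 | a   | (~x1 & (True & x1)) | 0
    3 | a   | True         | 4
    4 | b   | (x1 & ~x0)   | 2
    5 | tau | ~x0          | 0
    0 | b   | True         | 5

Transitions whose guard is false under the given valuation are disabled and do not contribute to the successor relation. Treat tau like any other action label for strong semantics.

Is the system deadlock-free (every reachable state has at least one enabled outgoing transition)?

Reach set: {0,1,2,5}
  0: b→2  b→5  [deg 2]
  1: ∅  [no exit]
  2: b→1  tau→0  [deg 2]
  5: ∅  [no exit]
Path to 1: b·b

Answer: DEADLOCK at state 1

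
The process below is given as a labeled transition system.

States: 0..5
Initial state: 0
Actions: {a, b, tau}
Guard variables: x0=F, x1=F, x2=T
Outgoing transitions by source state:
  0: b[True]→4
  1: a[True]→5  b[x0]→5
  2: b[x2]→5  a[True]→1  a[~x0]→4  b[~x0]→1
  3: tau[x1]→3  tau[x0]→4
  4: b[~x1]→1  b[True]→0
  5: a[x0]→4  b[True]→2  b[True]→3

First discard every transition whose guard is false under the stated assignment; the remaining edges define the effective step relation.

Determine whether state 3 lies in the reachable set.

After dropping false guards: 10 live edges.
depth 0: {0}
depth 1: {4}  cumulative {0,4}
depth 2: {1}  cumulative {0,1,4}
depth 3: {5}  cumulative {0,1,4,5}
depth 4: {2,3}  cumulative {0,1,2,3,4,5}
R = {0,1,2,3,4,5}
witness 3: b·b·a·b

Answer: REACHABLE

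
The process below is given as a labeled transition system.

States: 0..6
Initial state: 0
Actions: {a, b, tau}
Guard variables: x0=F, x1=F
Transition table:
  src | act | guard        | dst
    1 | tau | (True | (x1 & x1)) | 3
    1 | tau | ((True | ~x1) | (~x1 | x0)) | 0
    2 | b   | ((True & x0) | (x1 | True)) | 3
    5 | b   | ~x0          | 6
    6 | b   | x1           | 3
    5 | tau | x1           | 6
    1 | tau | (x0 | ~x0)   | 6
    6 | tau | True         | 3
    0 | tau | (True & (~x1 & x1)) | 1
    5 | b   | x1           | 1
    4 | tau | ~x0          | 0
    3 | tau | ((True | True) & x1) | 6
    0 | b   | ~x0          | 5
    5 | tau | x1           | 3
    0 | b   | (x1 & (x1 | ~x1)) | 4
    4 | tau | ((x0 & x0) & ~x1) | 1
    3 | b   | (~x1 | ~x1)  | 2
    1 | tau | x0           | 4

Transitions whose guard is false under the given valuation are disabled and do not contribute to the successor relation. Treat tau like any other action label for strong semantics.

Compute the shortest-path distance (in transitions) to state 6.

Breadth-first toward 6:
  L0 = {0}
  L1 = {5}
  L2 = {6}
6 enters at depth 2; path b·b

Answer: 2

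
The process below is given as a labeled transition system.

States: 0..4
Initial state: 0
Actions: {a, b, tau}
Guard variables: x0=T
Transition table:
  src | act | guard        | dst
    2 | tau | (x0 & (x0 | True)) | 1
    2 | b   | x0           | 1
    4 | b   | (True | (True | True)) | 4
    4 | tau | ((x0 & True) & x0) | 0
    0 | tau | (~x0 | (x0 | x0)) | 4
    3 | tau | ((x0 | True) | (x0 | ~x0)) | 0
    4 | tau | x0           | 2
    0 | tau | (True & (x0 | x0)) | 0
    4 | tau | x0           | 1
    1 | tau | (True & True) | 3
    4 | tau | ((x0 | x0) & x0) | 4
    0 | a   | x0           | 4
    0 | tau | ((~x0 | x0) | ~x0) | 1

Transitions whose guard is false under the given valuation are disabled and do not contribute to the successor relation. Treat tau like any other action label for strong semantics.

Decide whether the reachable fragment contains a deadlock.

Answer: DEADLOCK-FREE

Trace:
Reach set: {0,1,2,3,4}
  0: a→4  tau→0  tau→1  tau→4  [4 out]
  1: tau→3  [1 out]
  2: b→1  tau→1  [2 out]
  3: tau→0  [1 out]
  4: b→4  tau→0  tau→1  tau→2  tau→4  [5 out]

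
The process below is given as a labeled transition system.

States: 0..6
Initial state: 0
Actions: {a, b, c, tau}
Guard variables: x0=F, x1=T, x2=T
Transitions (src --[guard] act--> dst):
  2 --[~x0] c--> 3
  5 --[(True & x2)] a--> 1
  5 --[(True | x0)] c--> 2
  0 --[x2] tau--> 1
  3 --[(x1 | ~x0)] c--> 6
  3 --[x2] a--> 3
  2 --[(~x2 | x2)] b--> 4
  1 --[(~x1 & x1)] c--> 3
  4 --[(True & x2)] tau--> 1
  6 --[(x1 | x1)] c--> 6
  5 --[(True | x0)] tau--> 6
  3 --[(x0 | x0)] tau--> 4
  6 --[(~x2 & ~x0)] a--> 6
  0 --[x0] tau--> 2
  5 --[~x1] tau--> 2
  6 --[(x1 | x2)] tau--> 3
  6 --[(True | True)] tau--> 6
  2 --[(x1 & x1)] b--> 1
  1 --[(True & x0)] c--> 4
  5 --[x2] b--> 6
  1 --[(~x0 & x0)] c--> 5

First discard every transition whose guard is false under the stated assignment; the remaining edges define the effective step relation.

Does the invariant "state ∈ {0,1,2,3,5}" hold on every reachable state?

Safe = {0,1,2,3,5}
Reachable = {0,1}
  0: ok
  1: ok

Answer: INVARIANT HOLDS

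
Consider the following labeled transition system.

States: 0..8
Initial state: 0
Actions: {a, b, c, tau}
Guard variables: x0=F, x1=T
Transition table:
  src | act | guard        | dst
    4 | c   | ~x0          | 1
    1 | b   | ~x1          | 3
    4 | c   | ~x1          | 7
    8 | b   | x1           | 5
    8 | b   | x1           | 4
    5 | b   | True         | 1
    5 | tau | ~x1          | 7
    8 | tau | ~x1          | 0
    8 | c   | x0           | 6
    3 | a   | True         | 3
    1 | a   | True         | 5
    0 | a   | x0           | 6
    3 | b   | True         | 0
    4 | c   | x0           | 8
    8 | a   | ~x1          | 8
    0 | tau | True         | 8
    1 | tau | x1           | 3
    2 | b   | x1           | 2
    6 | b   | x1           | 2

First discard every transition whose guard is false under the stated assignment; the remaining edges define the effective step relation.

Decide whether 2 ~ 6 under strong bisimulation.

Compute ~ classes (split until stable):
  π0 = {{0,1,2,3,4,5,6,7,8}}
  π1 = {{0},{1},{2,5,6,8},{3},{4},{7}}
  π2 = {{0},{1},{2,6},{3},{4},{5},{7},{8}}
8 equivalence class(es) (converged in 3)
class of 2: {2,6}; class of 6: {2,6}

Answer: BISIMILAR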